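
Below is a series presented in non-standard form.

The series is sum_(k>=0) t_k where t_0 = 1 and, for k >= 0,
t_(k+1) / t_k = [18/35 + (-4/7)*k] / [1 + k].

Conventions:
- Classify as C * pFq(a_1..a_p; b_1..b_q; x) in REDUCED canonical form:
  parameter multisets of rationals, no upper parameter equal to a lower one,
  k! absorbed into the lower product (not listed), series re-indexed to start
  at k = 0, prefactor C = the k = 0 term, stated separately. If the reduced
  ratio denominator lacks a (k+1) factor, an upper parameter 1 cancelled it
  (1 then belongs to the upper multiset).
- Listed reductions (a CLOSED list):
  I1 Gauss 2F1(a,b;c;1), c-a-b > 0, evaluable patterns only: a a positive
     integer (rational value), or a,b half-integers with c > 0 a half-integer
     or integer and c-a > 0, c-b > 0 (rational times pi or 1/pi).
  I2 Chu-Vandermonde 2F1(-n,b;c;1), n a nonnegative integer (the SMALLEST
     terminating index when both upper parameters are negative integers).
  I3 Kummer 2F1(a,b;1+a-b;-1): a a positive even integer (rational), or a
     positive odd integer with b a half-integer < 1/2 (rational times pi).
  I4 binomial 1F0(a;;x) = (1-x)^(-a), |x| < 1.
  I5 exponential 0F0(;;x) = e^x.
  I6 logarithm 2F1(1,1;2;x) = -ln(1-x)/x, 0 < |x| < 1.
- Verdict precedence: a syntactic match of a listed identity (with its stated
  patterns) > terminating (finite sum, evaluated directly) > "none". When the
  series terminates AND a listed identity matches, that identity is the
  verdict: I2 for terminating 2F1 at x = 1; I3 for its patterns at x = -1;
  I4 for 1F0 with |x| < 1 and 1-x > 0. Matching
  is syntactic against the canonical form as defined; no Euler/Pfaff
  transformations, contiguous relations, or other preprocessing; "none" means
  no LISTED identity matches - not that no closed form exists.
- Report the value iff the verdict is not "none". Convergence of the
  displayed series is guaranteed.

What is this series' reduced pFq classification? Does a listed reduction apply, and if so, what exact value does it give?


The series (x = -4/7) is 1F0: upper {-9/10}, lower {-}, prefactor 1. Verdict: this is binomial (I4) (the 1F0 binomial series: exponent 9/10, x = -4/7). Exact value: (11/7)^(9/10).

Structural cue: with t_0 = 1, the expanded ratio factors over Q; prefactor 1, roots give parameters.
Term ratio: r(k) = (-4/7) * (k-9/10) / [(k+1)] - poly over poly, x = (-4/7) from leading terms; C = 1 at k = 0.


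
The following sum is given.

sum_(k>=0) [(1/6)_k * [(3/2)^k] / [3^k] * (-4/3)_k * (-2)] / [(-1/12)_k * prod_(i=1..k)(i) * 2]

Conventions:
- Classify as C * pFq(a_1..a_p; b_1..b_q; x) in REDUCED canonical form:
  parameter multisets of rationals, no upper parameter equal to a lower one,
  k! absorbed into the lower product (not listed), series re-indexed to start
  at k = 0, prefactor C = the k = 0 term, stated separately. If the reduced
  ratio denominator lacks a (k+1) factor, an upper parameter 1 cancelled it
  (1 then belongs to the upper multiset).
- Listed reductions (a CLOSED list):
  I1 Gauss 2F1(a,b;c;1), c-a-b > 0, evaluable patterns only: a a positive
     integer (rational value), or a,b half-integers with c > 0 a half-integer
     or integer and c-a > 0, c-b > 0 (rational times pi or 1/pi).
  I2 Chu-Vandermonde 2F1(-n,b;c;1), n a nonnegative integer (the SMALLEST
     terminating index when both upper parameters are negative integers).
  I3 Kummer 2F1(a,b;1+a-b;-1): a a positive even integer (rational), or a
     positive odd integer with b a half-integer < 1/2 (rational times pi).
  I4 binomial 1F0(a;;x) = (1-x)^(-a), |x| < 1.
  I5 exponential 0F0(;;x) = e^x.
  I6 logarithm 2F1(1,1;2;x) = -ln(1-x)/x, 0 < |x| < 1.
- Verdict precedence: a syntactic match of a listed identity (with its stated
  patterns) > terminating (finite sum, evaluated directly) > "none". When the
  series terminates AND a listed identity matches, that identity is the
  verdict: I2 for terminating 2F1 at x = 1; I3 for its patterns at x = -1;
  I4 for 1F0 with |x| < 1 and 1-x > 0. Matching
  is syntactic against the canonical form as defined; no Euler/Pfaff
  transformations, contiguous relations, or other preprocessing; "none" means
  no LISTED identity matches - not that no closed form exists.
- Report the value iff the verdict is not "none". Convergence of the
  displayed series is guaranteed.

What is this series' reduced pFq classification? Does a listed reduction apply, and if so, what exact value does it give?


Canonical form: C = -1 times 2F1 with upper {-4/3, 1/6}, lower {-1/12}, x = 1/2. Verdict: none (x = 1/2): each listed identity misses the multisets {-4/3, 1/6} ; {-1/12}.

Structural cue: t_0 being -1, the constant factors (C = -1) combine into one prefactor.
Consecutive-term ratio: r(k) = (1/2) * (k-4/3) (k+1/6) / [(k-1/12) (k+1)] - rational in k, leading ratio (1/2); with t_0 = -1, classification follows.


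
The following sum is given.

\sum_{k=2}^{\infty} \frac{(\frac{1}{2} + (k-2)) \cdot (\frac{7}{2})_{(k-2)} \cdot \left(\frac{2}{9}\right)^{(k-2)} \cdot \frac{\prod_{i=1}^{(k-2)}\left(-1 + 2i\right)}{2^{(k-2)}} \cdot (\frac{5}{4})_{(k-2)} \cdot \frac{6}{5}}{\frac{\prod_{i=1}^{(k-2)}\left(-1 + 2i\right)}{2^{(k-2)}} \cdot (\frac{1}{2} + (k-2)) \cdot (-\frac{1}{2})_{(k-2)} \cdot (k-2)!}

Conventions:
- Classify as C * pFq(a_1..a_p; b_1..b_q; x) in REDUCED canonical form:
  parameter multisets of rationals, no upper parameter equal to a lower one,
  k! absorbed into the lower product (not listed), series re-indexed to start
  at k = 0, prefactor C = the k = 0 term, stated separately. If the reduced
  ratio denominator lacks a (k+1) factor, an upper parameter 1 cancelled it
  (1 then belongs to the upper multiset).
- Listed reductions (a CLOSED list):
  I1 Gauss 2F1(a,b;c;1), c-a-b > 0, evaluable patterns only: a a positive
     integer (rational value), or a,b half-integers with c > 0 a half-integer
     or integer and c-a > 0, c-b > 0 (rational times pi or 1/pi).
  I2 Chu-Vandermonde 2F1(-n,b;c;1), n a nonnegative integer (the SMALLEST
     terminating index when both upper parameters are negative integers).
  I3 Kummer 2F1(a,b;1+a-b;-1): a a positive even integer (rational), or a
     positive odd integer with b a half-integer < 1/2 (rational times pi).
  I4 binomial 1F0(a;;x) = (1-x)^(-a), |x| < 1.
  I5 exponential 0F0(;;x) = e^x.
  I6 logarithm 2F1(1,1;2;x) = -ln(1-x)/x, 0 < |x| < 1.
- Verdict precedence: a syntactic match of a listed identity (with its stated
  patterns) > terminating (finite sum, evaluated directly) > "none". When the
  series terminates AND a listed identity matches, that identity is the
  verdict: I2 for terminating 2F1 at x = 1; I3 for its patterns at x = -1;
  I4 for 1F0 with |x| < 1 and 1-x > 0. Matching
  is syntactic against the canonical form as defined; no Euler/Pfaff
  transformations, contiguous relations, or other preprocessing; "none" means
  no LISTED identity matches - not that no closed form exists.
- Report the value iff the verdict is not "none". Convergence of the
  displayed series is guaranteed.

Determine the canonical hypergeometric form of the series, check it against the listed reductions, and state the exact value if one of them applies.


Structural cue: from the first term \frac{6}{5}: the lower odd product (C = 6/5) is 2^k (1/2)_k.
Step ratio: r(k) = \frac{2}{9} * (k+\frac{5}{4}) (k+\frac{7}{2}) / [(k-\frac{1}{2}) (k+1)] - poly over poly, x = \frac{2}{9} from leading terms; C = \frac{6}{5} at k = 0.

The series (x = \frac{2}{9}) is 2F1: upper {\frac{5}{4}, \frac{7}{2}}, lower {-\frac{1}{2}}, prefactor \frac{6}{5}. Verdict: none. A 2F1 with upper {\frac{5}{4}, \frac{7}{2}} fits none of I1-I6 at x = \frac{2}{9}; the sum runs forever.


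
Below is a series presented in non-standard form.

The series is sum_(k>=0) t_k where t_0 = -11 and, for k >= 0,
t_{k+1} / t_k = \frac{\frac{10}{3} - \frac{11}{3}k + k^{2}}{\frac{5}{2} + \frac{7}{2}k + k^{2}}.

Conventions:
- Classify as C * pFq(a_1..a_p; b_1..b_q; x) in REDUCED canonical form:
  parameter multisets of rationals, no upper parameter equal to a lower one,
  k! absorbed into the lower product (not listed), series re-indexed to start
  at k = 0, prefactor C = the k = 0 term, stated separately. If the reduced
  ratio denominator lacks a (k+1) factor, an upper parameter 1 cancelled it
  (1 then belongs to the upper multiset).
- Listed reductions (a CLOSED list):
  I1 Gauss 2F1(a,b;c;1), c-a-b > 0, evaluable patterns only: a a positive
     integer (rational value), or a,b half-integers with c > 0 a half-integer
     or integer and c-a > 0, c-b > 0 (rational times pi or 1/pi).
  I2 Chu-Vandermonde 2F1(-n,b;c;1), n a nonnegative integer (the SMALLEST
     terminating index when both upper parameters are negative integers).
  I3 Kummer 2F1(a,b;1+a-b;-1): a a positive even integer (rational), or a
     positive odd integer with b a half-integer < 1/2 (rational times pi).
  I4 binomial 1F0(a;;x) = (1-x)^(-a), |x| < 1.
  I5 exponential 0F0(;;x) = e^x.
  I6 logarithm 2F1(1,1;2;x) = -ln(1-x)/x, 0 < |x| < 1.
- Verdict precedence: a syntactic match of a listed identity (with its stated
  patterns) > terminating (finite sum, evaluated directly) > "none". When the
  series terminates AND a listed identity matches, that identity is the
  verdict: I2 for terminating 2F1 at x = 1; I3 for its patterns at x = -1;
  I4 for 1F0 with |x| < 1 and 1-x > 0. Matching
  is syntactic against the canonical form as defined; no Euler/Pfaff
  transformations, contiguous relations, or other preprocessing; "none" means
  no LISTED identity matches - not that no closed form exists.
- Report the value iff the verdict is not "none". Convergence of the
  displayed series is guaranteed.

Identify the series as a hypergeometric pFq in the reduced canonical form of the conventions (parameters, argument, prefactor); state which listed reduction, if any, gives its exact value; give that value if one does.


The tell: with t_0 = -11, the expanded ratio factors over Q; C = -11, x = 1, roots give parameters.
Term ratio: r(k) = 1 * (k-2) (k-\frac{5}{3}) / [(k+\frac{5}{2}) (k+1)] ; factor over Q: parameters, x = 1, and C = -11.

With C = -11: the canonical form is 2F1(-2, -\frac{5}{3}; \frac{5}{2}; 1). Verdict (x = 1): Vandermonde's identity (I2) applies (terminating 2F1 at x = 1 with n = 2, b = -5/3, c = \frac{5}{2}). Its exact value is -\frac{1705}{63}.


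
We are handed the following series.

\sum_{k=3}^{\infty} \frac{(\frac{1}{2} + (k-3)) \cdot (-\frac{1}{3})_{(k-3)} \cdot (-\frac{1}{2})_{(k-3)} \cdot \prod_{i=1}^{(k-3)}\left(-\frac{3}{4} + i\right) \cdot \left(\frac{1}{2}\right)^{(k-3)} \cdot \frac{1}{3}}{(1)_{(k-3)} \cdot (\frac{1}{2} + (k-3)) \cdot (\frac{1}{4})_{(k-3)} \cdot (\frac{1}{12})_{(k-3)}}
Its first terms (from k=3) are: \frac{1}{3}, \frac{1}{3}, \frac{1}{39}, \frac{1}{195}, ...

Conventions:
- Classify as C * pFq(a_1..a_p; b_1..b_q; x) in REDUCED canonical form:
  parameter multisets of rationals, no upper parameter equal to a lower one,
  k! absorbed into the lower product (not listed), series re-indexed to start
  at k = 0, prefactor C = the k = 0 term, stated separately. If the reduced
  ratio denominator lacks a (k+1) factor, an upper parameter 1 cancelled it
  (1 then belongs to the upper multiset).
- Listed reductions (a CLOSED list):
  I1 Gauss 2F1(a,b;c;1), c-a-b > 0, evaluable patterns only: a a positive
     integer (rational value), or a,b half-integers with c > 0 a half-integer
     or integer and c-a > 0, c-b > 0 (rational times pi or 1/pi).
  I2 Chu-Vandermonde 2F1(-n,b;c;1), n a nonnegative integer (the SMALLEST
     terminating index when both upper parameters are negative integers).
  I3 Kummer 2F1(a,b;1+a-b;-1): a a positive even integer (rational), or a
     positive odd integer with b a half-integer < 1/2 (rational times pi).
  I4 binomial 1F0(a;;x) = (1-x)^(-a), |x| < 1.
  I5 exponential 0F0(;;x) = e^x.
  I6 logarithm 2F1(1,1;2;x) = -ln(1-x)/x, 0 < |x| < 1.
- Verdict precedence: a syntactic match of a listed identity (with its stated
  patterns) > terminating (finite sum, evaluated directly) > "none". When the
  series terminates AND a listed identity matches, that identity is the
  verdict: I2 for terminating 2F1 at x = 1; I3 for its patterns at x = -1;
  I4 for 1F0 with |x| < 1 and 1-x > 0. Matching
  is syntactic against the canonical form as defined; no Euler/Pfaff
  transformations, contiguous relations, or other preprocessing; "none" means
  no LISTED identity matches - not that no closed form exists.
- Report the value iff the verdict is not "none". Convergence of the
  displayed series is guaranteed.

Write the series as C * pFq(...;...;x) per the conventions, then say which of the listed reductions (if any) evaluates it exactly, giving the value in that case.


The series (x = \frac{1}{2}) is 2F1: upper {-\frac{1}{2}, -\frac{1}{3}}, lower {\frac{1}{12}}, prefactor \frac{1}{3}. Verdict: none. Every listed pattern misses the 2F1 form at \frac{1}{2}, upper {-\frac{1}{2}, -\frac{1}{3}}.

Structural cue: t_0 being \frac{1}{3}, (1)_k (C = 1/3) is k! itself.
Ratio: r(k) = \frac{1}{2} * (k-\frac{1}{2}) (k-\frac{1}{3}) / [(k+\frac{1}{12}) (k+1)] - rational in k. x = \frac{1}{2}; t_0 = \frac{1}{3}; negate the roots.


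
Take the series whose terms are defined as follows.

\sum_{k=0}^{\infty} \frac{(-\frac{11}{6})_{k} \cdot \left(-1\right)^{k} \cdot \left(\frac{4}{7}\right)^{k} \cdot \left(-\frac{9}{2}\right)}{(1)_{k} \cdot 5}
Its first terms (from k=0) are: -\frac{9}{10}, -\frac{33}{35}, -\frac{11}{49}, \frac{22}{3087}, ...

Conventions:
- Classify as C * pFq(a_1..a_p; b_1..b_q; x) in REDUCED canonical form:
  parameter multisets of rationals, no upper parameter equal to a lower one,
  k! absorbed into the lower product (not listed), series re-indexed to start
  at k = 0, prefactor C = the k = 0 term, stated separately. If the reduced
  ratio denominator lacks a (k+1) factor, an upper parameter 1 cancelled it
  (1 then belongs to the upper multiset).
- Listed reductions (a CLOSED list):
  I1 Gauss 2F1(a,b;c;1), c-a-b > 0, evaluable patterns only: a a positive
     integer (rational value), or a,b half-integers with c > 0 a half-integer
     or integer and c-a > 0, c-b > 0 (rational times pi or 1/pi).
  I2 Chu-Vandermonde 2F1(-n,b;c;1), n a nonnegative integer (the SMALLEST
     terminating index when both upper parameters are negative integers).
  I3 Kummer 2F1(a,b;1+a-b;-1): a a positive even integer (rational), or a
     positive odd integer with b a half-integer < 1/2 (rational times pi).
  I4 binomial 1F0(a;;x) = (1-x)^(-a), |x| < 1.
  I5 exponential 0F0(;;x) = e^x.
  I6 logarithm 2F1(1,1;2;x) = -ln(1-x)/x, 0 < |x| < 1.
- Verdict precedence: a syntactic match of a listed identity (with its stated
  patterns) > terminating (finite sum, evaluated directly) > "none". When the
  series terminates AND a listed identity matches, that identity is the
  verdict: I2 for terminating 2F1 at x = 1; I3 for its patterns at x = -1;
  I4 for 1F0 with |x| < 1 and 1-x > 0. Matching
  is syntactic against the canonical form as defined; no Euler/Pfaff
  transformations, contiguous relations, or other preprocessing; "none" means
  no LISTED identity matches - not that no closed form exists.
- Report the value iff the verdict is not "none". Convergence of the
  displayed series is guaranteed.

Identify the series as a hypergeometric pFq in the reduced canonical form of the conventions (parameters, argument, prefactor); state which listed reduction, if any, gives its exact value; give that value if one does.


x = -\frac{4}{7} here; the reduced form reads 1F0, upper {-\frac{11}{6}}, lower {-}, C = -\frac{9}{10}. Verdict: this is binomial (I4) (the 1F0 binomial series: exponent 11/6, x = -\frac{4}{7}). Exact value: \left(-\frac{9}{10}\right) \cdot \left(\frac{11}{7}\right)^{\frac{11}{6}}.

Key observation: t_0 being -\frac{9}{10}, (1)_k (C = -9/10, x = -4/7) is k! itself.
Adjacent-term ratio: r(k) = -\frac{4}{7} * (k-\frac{11}{6}) / [(k+1)] - rational; roots negated = parameters, x = -\frac{4}{7}, C = -\frac{9}{10}.


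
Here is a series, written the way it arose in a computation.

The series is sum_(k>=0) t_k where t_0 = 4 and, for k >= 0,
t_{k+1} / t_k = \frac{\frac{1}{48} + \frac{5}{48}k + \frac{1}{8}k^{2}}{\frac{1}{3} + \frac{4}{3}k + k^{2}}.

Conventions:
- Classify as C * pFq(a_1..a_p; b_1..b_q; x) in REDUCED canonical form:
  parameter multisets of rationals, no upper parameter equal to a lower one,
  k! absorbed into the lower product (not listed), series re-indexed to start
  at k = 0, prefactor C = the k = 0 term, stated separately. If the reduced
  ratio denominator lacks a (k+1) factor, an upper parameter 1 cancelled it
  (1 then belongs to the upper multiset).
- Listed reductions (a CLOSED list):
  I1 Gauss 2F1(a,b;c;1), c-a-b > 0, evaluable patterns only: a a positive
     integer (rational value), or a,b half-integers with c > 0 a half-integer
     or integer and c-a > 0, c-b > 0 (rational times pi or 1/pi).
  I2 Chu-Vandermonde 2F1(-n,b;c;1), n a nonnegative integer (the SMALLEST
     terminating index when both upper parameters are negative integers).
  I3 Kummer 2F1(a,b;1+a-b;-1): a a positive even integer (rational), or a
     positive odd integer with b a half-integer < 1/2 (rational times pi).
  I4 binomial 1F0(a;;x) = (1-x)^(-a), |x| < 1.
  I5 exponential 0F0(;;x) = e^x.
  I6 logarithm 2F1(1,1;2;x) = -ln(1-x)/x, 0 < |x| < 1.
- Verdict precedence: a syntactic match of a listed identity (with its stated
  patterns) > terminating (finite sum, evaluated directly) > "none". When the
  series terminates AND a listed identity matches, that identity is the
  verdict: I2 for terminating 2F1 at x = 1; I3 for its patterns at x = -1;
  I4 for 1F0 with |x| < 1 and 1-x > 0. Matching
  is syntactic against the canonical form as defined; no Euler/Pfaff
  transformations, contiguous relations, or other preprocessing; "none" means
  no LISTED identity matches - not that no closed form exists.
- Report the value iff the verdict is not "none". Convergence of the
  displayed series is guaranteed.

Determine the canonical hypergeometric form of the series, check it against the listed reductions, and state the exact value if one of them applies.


The series (x = \frac{1}{8}) is 1F0: upper {\frac{1}{2}}, lower {-}, prefactor 4. Verdict: binomial (I4) applies (the 1F0 binomial series: exponent -1/2, x = \frac{1}{8}). Value: 4 \cdot \left(\frac{7}{8}\right)^{-\frac{1}{2}}.

Structural cue: t_0 being 4, the parameter 1/3 appears in both the upper and lower lists and cancels.
Ratio: r(k) = \frac{1}{8} * (k+\frac{1}{2}) / [(k+1)] - rational in k. x = \frac{1}{8}; t_0 = 4; negate the roots.


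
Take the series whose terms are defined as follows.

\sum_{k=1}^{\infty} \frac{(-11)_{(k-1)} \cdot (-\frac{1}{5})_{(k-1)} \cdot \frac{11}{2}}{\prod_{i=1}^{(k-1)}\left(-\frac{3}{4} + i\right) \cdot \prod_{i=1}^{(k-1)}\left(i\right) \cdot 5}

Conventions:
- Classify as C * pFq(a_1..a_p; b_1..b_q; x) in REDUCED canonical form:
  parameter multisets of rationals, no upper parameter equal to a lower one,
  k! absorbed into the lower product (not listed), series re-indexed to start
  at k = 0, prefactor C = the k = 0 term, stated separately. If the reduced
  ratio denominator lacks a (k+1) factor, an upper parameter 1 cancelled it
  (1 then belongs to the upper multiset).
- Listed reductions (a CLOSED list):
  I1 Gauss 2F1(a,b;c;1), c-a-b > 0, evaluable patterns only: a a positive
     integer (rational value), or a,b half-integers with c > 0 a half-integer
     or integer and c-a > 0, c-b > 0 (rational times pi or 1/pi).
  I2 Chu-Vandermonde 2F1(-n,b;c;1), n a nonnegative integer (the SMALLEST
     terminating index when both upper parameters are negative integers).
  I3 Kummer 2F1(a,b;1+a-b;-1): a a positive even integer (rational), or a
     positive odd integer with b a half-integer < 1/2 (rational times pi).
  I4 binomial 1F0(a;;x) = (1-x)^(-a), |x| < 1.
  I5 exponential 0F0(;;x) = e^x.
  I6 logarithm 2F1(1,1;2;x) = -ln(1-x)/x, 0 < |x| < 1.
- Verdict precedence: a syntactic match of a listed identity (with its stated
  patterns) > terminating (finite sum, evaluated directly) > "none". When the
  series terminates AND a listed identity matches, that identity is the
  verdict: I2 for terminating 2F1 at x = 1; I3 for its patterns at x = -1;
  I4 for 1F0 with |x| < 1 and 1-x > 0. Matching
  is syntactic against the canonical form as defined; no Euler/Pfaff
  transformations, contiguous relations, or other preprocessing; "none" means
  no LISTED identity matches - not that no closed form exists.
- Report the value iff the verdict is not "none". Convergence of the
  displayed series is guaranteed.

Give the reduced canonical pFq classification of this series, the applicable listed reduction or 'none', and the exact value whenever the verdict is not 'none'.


Canonical form: C = \frac{11}{10} times 2F1 with upper {-11, -\frac{1}{5}}, lower {\frac{1}{4}}, x = 1. Verdict: this is the Chu-Vandermonde identity I2 (terminating 2F1 at x = 1 with n = 11, b = -1/5, c = \frac{1}{4}). Its exact value is \frac{5138644188729051}{1574035644531250}.

First insight: x = 1 and the constant factors (C = 11/10) combine into one prefactor.
Ratio: r(k) = 1 * (k-11) (k-\frac{1}{5}) / [(k+\frac{1}{4}) (k+1)] - poly over poly, x = 1 from leading terms; C = \frac{11}{10} at k = 0.


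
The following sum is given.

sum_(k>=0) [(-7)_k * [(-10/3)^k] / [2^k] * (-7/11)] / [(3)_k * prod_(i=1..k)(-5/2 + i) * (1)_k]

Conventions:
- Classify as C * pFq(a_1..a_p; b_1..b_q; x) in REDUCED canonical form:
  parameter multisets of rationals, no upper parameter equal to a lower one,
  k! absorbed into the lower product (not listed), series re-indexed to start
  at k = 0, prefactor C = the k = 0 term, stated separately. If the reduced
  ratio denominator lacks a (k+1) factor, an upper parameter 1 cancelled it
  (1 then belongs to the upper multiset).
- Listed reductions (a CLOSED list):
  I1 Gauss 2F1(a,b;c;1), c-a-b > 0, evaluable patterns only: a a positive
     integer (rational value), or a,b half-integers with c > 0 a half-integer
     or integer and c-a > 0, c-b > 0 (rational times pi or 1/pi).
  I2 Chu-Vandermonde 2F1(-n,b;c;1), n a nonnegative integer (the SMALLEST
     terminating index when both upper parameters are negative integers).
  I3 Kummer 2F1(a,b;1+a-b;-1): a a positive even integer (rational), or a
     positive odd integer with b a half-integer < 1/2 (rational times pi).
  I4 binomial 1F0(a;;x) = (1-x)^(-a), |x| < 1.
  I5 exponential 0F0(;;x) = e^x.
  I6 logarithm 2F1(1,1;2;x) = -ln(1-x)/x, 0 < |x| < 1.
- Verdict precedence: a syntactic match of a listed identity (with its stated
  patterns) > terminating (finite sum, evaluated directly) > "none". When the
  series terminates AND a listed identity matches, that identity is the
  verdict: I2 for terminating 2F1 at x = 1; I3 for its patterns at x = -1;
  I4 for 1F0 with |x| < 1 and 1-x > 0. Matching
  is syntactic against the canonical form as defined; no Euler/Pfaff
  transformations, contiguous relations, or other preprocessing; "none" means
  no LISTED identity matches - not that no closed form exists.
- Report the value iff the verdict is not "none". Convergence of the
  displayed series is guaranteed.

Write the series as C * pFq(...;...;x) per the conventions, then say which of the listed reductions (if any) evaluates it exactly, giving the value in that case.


The tell: t_0 = -7/11 here, and the lower running product (C = -7/11, x = -5/3) is a rising factorial.
Step ratio: r(k) = (-5/3) * (k-7) / [(k-3/2) (k+3) (k+1)] ; factor over Q: parameters, x = (-5/3), and C = -7/11.

With C = -7/11: the canonical form is 1F2(-7; -3/2, 3; -5/3). Verdict: terminating - the sum ends at index 7 because -7 is a negative integer; exact evaluation follows. Hence: -9493139263/1104865839.


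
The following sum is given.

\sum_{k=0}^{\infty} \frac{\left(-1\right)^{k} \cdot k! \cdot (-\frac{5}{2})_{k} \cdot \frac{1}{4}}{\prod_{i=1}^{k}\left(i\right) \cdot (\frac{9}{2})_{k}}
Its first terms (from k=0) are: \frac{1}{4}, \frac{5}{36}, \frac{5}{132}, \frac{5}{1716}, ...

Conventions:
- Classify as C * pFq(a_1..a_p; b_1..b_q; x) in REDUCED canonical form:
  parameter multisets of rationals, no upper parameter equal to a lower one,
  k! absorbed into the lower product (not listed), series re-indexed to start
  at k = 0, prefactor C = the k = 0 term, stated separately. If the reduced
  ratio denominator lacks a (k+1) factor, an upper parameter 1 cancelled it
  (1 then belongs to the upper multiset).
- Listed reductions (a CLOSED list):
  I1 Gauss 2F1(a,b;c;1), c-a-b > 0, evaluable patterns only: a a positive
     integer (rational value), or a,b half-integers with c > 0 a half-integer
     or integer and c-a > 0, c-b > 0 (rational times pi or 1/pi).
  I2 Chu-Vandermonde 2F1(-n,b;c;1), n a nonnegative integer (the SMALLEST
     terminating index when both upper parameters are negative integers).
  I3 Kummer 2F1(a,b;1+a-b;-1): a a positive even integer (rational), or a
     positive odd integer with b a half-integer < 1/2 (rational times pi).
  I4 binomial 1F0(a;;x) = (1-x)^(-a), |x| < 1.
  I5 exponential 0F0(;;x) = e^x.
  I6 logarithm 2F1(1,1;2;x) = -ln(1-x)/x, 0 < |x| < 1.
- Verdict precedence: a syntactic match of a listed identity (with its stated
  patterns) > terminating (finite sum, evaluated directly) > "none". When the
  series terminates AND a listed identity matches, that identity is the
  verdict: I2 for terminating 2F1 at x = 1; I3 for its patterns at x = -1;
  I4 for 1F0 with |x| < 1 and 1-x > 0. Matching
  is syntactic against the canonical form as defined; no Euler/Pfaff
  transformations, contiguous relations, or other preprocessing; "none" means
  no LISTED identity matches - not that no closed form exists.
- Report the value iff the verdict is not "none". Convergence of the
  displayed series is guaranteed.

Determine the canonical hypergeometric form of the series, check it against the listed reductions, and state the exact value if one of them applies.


Key observation: with t_0 = \frac{1}{4}, the factorial ratio (C = 1/4, x = -1) (k+a-1)!/(a-1)! is a rising factorial (a)_k.
Consecutive-term ratio: r(k) = -1 * (k-\frac{5}{2}) (k+1) / [(k+\frac{9}{2}) (k+1)] - rational in k, leading ratio -1; with t_0 = \frac{1}{4}, classification follows.

Classification (C = \frac{1}{4}): 2F1 with upper {-\frac{5}{2}, 1}, lower {\frac{9}{2}}, argument x = -1. Verdict (x = -1): Kummer (I3) applies (x = -1; c = \frac{9}{2} equals 1+a-b for upper {-\frac{5}{2}, 1}: listed pattern). Value: \frac{35}{256} \cdot \pi.


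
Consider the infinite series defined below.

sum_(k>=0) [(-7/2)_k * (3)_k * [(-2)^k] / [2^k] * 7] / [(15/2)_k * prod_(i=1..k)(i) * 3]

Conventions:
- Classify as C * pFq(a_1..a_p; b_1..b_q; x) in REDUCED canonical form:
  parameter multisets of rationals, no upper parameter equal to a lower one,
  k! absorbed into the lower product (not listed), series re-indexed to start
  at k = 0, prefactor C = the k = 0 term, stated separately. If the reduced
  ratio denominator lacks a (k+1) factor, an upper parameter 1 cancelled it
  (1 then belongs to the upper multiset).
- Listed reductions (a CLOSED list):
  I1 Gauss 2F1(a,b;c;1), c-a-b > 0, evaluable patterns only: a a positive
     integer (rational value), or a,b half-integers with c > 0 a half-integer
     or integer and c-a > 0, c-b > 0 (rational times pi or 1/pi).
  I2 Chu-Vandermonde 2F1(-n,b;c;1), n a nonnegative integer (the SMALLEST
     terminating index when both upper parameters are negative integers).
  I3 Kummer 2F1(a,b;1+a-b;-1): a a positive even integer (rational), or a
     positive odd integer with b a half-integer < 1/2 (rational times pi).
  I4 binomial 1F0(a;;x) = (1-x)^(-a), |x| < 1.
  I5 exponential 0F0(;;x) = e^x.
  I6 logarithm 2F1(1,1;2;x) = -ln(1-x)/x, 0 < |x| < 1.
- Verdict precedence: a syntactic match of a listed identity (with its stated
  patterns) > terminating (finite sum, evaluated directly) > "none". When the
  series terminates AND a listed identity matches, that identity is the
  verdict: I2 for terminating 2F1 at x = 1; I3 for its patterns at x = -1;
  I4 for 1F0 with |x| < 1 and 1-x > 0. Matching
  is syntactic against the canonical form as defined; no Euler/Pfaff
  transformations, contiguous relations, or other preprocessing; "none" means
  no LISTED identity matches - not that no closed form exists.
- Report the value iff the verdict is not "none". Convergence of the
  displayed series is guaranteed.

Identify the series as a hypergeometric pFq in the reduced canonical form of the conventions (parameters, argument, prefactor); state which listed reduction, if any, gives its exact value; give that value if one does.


Classification (C = 7/3): 2F1 with upper {-7/2, 3}, lower {15/2}, argument x = -1. Verdict: this is Kummer's theorem (I3) (x = -1; c = 15/2 equals 1+a-b for upper {-7/2, 3}: listed pattern). Value: (21021/8192) * pi.

Structural cue: with t_0 = 7/3, the two k-th powers (C = 7/3, x = -1) combine into one argument.
Ratio: r(k) = (-1) * (k-7/2) (k+3) / [(k+15/2) (k+1)] - rational in k. x = (-1); t_0 = 7/3; negate the roots.


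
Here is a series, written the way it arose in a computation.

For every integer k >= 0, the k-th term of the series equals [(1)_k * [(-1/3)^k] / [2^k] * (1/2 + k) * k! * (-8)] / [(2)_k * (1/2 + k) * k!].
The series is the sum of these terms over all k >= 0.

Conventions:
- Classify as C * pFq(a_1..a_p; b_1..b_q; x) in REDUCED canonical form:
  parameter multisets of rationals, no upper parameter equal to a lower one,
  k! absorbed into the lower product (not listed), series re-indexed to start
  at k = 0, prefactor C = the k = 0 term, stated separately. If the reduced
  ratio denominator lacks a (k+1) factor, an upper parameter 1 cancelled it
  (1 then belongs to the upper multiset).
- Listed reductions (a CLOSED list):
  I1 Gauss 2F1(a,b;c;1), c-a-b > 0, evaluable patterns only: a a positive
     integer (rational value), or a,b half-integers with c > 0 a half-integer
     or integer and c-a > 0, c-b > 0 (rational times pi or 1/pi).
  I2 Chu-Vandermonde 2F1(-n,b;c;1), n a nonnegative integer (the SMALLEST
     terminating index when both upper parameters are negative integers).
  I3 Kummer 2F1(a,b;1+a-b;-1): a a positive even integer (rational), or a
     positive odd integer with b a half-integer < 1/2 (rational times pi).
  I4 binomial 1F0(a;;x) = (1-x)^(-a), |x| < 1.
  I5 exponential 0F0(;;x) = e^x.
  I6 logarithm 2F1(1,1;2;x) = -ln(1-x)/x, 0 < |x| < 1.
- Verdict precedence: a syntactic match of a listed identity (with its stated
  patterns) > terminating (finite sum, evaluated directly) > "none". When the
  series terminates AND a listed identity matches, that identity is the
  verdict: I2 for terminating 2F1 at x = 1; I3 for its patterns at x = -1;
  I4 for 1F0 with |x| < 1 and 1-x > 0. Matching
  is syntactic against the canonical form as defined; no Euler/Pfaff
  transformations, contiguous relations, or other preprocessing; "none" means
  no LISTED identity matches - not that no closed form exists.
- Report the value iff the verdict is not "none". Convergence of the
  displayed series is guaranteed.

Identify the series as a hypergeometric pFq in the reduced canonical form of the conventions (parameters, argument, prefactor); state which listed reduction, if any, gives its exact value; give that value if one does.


This is -8 * 2F1(1, 1; 2; -1/6) in reduced canonical form. Verdict: logarithm (I6) applies (the logarithm: parameters (1,1;2), x = -1/6). Its exact value is (-48) * ln(7/6).

Structural cue: x = (-1/6) and the factorial ratio (prefactor -8) (k+a-1)!/(a-1)! is a rising factorial (a)_k.
Term ratio: r(k) = (-1/6) * (k+1) (k+1) / [(k+2) (k+1)] ; factor over Q: parameters, x = (-1/6), and C = -8.


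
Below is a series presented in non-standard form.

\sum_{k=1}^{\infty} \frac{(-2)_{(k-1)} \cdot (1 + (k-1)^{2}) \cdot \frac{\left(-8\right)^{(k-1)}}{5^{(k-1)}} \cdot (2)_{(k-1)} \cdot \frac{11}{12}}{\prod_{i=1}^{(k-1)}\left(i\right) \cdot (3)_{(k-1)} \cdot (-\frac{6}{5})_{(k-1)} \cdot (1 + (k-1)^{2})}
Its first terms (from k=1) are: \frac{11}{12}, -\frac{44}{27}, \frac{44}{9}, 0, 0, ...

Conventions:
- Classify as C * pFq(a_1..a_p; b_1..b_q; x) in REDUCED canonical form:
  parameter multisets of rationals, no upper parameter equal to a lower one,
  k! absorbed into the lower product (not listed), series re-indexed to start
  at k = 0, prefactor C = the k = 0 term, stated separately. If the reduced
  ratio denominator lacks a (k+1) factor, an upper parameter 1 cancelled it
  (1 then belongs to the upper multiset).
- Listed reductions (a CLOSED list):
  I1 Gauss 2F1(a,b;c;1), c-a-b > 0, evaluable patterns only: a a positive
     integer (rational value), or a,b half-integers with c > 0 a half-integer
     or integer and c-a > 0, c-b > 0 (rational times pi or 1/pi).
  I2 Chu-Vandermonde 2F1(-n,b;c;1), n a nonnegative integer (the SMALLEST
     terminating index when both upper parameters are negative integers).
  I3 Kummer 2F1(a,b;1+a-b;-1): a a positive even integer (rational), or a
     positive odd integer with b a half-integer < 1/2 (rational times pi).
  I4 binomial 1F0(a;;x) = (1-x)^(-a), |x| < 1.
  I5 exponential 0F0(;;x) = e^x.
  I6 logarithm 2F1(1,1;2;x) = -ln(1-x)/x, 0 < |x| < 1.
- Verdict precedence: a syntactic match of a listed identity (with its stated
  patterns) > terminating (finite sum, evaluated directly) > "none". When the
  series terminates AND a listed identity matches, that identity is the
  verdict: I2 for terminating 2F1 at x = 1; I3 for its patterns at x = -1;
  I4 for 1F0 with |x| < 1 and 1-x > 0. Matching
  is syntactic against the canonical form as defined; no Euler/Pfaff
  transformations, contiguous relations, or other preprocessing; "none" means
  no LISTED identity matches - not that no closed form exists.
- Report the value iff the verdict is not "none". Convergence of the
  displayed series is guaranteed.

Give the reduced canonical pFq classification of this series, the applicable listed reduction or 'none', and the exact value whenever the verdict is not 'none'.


Canonical form: C = \frac{11}{12} times 2F2 with upper {-2, 2}, lower {-\frac{6}{5}, 3}, x = -\frac{8}{5}. Verdict: terminating (-2 upstairs). 3 nonzero terms in all; added directly. Value: \frac{451}{108}.

Key observation: with t_0 = \frac{11}{12}, the product of the first k integers (C = 11/12) is k!.
Ratio: r(k) = -\frac{8}{5} * (k-2) (k+2) / [(k-\frac{6}{5}) (k+3) (k+1)] - rational in k, leading ratio -\frac{8}{5}; with t_0 = \frac{11}{12}, classification follows.


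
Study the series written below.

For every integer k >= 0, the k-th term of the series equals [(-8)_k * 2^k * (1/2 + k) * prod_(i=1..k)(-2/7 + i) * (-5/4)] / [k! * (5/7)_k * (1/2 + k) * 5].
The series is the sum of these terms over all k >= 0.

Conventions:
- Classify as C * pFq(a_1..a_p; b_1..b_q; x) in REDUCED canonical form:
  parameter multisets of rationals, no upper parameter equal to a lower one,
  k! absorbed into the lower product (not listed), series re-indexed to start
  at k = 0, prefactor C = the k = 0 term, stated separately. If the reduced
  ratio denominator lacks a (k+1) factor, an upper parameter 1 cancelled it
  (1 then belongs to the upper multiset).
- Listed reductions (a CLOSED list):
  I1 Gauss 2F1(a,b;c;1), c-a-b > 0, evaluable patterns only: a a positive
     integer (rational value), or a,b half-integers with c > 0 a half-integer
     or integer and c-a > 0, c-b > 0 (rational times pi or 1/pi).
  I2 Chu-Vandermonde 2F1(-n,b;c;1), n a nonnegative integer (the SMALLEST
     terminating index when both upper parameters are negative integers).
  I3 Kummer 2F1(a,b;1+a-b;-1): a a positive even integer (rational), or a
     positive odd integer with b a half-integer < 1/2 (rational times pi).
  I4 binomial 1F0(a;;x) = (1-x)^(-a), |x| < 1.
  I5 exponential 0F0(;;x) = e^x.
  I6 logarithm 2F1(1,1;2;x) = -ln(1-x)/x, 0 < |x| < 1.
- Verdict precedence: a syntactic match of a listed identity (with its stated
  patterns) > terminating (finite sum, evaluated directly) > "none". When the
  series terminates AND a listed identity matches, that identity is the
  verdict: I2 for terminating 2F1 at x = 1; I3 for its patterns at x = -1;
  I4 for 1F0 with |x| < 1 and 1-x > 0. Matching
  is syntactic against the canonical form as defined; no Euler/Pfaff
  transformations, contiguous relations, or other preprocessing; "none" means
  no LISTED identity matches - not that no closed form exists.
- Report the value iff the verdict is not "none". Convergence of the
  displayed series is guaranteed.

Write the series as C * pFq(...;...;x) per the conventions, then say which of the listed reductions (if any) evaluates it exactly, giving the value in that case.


The series (x = 2) is 1F0: upper {-8}, lower {-}, prefactor -1/4. Verdict: terminating - the sum ends at index 8 because -8 is a negative integer; exact evaluation follows. Its exact value is -1/4.

First insight: with t_0 = -1/4, the running product (prefactor -1/4) telescopes to a rising factorial.
Ratio: r(k) = 2 * (k-8) / [(k+1)] - poly over poly, x = 2 from leading terms; C = -1/4 at k = 0.


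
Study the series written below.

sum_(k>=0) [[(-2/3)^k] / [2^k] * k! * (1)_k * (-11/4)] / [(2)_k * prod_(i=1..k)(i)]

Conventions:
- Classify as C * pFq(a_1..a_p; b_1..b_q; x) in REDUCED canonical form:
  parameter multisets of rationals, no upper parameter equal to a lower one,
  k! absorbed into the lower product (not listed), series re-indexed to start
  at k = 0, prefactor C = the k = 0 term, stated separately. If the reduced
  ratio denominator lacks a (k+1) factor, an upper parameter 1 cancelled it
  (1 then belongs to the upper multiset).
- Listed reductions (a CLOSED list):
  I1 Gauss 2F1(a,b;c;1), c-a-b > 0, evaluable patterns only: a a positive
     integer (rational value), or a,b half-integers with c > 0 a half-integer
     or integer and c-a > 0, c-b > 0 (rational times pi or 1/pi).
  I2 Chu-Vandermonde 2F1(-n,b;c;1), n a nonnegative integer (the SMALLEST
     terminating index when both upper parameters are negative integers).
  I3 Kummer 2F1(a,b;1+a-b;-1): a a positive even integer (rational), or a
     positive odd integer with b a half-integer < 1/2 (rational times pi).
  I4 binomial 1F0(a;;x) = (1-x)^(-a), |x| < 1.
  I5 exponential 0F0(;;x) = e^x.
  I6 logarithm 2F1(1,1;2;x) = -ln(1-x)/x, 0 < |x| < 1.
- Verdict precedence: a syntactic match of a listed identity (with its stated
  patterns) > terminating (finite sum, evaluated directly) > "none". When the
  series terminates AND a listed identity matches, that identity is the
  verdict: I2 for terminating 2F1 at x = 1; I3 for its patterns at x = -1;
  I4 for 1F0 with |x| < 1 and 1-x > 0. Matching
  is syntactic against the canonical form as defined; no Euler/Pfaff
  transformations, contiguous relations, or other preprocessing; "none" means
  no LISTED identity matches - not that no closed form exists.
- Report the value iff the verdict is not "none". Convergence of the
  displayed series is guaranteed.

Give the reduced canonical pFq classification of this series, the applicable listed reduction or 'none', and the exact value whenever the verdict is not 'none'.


The series (x = -1/3) is 2F1: upper {1, 1}, lower {2}, prefactor -11/4. Verdict: the I6 logarithm reduction fires (the logarithm: parameters (1,1;2), x = -1/3). Value: (-33/4) * ln(4/3).

Key observation: t_0 being -11/4, the product of the first k integers (C = -11/4) is k!.
Term ratio: r(k) = (-1/3) * (k+1) (k+1) / [(k+2) (k+1)] - rational; roots negated = parameters, x = (-1/3), C = -11/4.


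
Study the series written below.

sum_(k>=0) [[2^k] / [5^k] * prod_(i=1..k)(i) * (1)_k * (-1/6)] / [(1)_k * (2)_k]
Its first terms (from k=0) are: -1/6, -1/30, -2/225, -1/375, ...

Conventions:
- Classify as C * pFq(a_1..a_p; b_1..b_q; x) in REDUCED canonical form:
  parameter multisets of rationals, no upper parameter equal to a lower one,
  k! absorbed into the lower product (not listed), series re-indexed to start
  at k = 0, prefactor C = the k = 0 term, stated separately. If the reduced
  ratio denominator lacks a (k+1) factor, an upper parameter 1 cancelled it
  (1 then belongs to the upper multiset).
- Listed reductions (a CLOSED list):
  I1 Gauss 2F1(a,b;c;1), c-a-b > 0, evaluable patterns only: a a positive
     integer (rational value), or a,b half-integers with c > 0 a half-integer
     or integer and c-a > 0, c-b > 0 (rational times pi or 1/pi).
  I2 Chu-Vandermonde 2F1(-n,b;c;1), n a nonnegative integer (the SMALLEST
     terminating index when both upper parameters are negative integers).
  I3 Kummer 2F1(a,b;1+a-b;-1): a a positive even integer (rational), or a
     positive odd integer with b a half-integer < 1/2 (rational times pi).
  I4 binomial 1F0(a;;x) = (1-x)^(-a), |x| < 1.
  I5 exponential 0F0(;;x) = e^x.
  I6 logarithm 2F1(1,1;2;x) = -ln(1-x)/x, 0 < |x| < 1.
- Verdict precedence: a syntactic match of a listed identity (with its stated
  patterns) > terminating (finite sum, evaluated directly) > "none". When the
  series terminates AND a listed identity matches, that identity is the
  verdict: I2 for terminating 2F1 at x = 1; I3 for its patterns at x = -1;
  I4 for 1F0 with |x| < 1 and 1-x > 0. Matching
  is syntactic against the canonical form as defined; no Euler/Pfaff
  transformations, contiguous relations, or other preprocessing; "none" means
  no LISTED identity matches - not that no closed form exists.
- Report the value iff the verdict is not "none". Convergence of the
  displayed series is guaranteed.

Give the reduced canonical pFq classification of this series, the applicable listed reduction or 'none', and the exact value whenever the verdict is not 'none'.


This is -1/6 * 2F1(1, 1; 2; 2/5) in reduced canonical form. Verdict: this is logarithm (I6) (the logarithm: parameters (1,1;2), x = 2/5). Exact value: (5/12) * ln(3/5).

The tell: t_0 = -1/6 here, and (1)_k (prefactor -1/6) is k! itself.
Consecutive-term ratio: r(k) = (2/5) * (k+1) (k+1) / [(k+2) (k+1)] - rational in k, leading ratio (2/5); with t_0 = -1/6, classification follows.
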